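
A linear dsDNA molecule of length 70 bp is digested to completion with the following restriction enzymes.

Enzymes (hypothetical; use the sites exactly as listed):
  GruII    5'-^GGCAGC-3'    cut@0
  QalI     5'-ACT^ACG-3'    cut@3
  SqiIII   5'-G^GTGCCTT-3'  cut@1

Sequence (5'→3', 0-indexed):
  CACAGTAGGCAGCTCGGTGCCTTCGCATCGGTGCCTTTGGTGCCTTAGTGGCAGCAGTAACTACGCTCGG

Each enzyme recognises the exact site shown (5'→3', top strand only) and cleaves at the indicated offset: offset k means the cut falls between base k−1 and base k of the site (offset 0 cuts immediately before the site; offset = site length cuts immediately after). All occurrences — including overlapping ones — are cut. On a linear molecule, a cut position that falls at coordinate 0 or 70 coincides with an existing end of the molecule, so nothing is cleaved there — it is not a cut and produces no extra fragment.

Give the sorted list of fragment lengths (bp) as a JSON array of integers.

[7,8,9,9,10,13,14]

Per-enzyme occurrences:
  GruII (GGCAGC, off=0): starts [7, 49] → cuts [7, 49]
  QalI (ACTACG, off=3): starts [59] → cuts [62]
  SqiIII (GGTGCCTT, off=1): starts [15, 29, 38] → cuts [16, 30, 39]

All cut coordinates (distinct, sorted): [7, 16, 30, 39, 49, 62]

Fragment lengths:
  [0,7): 7 bp
  [7,16): 9 bp
  [16,30): 14 bp
  [30,39): 9 bp
  [39,49): 10 bp
  [49,62): 13 bp
  [62,70): 8 bp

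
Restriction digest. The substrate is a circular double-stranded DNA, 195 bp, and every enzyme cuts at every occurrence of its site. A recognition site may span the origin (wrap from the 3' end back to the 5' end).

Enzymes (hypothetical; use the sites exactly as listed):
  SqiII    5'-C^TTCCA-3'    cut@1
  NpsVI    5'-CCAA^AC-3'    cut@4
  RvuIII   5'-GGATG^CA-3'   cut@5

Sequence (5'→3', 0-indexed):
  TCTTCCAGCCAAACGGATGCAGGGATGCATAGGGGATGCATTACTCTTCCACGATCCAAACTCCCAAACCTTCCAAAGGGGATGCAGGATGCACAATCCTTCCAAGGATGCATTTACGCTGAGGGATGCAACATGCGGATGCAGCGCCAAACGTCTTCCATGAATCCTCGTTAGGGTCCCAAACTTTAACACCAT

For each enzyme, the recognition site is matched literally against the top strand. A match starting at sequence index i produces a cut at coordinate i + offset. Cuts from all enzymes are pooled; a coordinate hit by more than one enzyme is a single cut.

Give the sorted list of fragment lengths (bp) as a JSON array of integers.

Site scan:
  SqiII CTTCCA/1: at [1, 45, 69, 98, 154] ⇒ [2, 46, 70, 99, 155]
  NpsVI CCAAAC/4: at [8, 55, 63, 146, 178] ⇒ [12, 59, 67, 150, 182]
  RvuIII GGATGCA/5: at [14, 22, 33, 79, 86, 105, 123, 136] ⇒ [19, 27, 38, 84, 91, 110, 128, 141]

All cut coordinates (distinct, sorted): [2, 12, 19, 27, 38, 46, 59, 67, 70, 84, 91, 99, 110, 128, 141, 150, 155, 182]

Fragment lengths:
  2→12: 10 bp
  12→19: 7 bp
  19→27: 8 bp
  27→38: 11 bp
  38→46: 8 bp
  46→59: 13 bp
  59→67: 8 bp
  67→70: 3 bp
  70→84: 14 bp
  84→91: 7 bp
  91→99: 8 bp
  99→110: 11 bp
  110→128: 18 bp
  128→141: 13 bp
  141→150: 9 bp
  150→155: 5 bp
  155→182: 27 bp
  182→2 (wrap): 195-182+2 = 15 bp

[3,5,7,7,8,8,8,8,9,10,11,11,13,13,14,15,18,27]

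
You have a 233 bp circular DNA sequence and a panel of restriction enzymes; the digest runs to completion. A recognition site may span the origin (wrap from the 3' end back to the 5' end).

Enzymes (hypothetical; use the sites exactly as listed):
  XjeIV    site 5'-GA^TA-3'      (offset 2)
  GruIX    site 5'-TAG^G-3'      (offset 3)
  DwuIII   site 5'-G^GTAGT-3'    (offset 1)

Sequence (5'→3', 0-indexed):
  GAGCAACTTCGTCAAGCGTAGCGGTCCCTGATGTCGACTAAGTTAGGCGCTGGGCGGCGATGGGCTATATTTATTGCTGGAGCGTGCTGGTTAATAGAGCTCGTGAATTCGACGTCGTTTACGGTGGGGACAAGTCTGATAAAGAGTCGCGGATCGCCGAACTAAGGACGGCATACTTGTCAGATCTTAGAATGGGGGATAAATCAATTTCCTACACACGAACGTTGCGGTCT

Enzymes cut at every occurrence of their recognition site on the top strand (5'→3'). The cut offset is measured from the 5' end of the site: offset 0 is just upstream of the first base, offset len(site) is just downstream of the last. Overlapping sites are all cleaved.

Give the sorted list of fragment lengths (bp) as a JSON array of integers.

[60,80,93]

Site scan:
  XjeIV GATA/2: at [137, 197] ⇒ [139, 199]
  GruIX TAGG/3: at [43] ⇒ [46]
  DwuIII (GGTAGT, off=1): no sites

Pooled cuts: [46, 139, 199]

Fragments:
  46→139: 93 bp
  139→199: 60 bp
  199→46 (wrap): 233-199+46 = 80 bp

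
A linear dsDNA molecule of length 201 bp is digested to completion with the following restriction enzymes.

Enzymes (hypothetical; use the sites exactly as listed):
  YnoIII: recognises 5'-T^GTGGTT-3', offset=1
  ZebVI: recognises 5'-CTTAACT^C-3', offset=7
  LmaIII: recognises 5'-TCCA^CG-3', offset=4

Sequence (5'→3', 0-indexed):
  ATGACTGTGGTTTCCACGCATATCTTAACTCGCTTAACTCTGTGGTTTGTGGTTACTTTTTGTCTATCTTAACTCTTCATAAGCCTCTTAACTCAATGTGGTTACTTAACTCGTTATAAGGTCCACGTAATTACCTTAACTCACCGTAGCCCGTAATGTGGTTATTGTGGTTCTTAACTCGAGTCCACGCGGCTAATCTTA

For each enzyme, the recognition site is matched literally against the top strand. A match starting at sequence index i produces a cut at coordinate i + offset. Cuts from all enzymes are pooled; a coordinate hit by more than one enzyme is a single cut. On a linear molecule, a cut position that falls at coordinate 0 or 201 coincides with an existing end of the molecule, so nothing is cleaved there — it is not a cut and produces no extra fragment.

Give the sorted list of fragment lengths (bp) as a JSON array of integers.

[2,4,6,7,8,9,9,10,13,14,14,14,14,16,16,19,26]

Scan for sites:
  YnoIII TGTGGTT/1: at [5, 40, 47, 96, 156, 165] ⇒ [6, 41, 48, 97, 157, 166]
  ZebVI CTTAACTC/7: at [23, 32, 67, 86, 104, 134, 172] ⇒ [30, 39, 74, 93, 111, 141, 179]
  LmaIII TCCACG/4: at [12, 121, 183] ⇒ [16, 125, 187]

Pooled cuts: [6, 16, 30, 39, 41, 48, 74, 93, 97, 111, 125, 141, 157, 166, 179, 187]

Fragment lengths:
  [0,6): 6 bp
  [6,16): 10 bp
  [16,30): 14 bp
  [30,39): 9 bp
  [39,41): 2 bp
  [41,48): 7 bp
  [48,74): 26 bp
  [74,93): 19 bp
  [93,97): 4 bp
  [97,111): 14 bp
  [111,125): 14 bp
  [125,141): 16 bp
  [141,157): 16 bp
  [157,166): 9 bp
  [166,179): 13 bp
  [179,187): 8 bp
  [187,201): 14 bp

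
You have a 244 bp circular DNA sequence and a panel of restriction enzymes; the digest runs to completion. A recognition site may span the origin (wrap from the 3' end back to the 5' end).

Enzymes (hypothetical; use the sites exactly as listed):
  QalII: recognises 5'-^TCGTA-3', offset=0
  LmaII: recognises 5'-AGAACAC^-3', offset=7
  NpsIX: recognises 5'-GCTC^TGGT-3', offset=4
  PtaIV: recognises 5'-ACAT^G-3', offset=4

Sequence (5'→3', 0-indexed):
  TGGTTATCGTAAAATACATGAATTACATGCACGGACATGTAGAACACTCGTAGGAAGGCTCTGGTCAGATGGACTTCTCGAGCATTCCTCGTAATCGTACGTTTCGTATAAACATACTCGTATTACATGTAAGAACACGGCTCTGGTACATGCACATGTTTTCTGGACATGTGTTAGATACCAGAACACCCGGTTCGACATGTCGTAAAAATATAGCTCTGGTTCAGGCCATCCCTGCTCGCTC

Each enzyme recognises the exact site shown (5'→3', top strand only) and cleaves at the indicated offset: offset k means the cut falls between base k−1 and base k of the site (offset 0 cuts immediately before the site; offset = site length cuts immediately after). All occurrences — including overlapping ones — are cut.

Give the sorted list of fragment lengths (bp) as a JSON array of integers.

Site scan:
  QalII TCGTA/0: at [6, 47, 88, 94, 103, 117, 202] ⇒ [6, 47, 88, 94, 103, 117, 202]
  LmaII AGAACAC/7: at [40, 131, 182] ⇒ [47, 138, 189]
  NpsIX GCTCTGGT/4: at [57, 139, 215, 240] ⇒ [0, 61, 143, 219]
  PtaIV ACATG/4: at [15, 24, 34, 124, 147, 153, 166, 197] ⇒ [19, 28, 38, 128, 151, 157, 170, 201]

All cut coordinates (distinct, sorted): [0, 6, 19, 28, 38, 47, 61, 88, 94, 103, 117, 128, 138, 143, 151, 157, 170, 189, 201, 202, 219]

Fragment lengths:
  0→6: 6 bp
  6→19: 13 bp
  19→28: 9 bp
  28→38: 10 bp
  38→47: 9 bp
  47→61: 14 bp
  61→88: 27 bp
  88→94: 6 bp
  94→103: 9 bp
  103→117: 14 bp
  117→128: 11 bp
  128→138: 10 bp
  138→143: 5 bp
  143→151: 8 bp
  151→157: 6 bp
  157→170: 13 bp
  170→189: 19 bp
  189→201: 12 bp
  201→202: 1 bp
  202→219: 17 bp
  219→0 (wrap): 244-219+0 = 25 bp

[1,5,6,6,6,8,9,9,9,10,10,11,12,13,13,14,14,17,19,25,27]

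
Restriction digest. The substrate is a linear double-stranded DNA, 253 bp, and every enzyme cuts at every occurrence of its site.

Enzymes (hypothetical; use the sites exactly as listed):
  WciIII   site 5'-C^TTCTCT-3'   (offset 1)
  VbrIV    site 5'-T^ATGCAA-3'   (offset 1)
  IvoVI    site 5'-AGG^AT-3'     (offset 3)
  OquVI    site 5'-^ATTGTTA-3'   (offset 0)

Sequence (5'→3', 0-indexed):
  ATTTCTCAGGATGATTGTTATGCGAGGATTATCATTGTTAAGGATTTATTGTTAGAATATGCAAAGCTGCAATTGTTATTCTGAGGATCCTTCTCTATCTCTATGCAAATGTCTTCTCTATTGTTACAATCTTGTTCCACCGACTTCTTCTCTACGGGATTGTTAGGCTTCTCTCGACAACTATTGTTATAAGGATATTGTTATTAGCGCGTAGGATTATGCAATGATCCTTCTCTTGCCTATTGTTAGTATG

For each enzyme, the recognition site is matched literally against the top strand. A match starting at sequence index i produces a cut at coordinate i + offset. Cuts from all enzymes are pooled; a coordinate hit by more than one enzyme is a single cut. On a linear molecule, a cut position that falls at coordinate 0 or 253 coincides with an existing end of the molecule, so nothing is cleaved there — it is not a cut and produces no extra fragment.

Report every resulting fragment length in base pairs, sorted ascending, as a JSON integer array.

Scan for sites:
  WciIII (CTTCTCT, off=1): starts [89, 112, 146, 167, 229] → cuts [90, 113, 147, 168, 230]
  VbrIV (TATGCAA, off=1): starts [57, 101, 217] → cuts [58, 102, 218]
  IvoVI (AGGAT, off=3): starts [7, 24, 40, 83, 191, 212] → cuts [10, 27, 43, 86, 194, 215]
  OquVI (ATTGTTA, off=0): starts [13, 33, 47, 71, 119, 158, 182, 196, 241] → cuts [13, 33, 47, 71, 119, 158, 182, 196, 241]

All cut coordinates (distinct, sorted): [10, 13, 27, 33, 43, 47, 58, 71, 86, 90, 102, 113, 119, 147, 158, 168, 182, 194, 196, 215, 218, 230, 241]

Fragments:
  [0,10): 10 bp
  [10,13): 3 bp
  [13,27): 14 bp
  [27,33): 6 bp
  [33,43): 10 bp
  [43,47): 4 bp
  [47,58): 11 bp
  [58,71): 13 bp
  [71,86): 15 bp
  [86,90): 4 bp
  [90,102): 12 bp
  [102,113): 11 bp
  [113,119): 6 bp
  [119,147): 28 bp
  [147,158): 11 bp
  [158,168): 10 bp
  [168,182): 14 bp
  [182,194): 12 bp
  [194,196): 2 bp
  [196,215): 19 bp
  [215,218): 3 bp
  [218,230): 12 bp
  [230,241): 11 bp
  [241,253): 12 bp

[2,3,3,4,4,6,6,10,10,10,11,11,11,11,12,12,12,12,13,14,14,15,19,28]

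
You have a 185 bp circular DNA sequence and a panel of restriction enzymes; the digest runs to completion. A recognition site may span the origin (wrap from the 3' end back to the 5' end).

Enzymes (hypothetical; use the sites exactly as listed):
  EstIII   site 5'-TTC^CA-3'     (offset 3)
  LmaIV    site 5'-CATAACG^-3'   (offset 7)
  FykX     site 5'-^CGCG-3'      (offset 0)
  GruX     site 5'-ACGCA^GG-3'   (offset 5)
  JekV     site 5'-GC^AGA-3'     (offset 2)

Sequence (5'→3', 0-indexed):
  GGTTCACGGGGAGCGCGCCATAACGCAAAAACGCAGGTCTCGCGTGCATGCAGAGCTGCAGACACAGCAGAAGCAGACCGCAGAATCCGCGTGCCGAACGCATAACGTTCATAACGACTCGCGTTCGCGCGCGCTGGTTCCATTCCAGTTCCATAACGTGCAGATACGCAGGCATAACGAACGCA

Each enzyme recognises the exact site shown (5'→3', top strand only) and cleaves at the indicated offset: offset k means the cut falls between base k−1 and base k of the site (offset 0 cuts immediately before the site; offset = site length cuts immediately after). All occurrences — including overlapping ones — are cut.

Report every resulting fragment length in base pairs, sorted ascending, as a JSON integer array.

[2,2,3,3,5,5,6,6,6,6,6,7,7,8,9,9,9,9,10,11,11,12,13,20]

Site scan:
  EstIII (TTCCA, off=3): starts [137, 142, 148] → cuts [140, 145, 151]
  LmaIV (CATAACG, off=7): starts [18, 100, 109, 151, 172] → cuts [25, 107, 116, 158, 179]
  FykX (CGCG, off=0): starts [13, 40, 87, 119, 125, 127, 129] → cuts [13, 40, 87, 119, 125, 127, 129]
  GruX (ACGCAGG, off=5): starts [30, 165, 180] → cuts [0, 35, 170]
  JekV (GCAGA, off=2): starts [49, 57, 66, 72, 79, 159] → cuts [51, 59, 68, 74, 81, 161]

All cut coordinates (distinct, sorted): [0, 13, 25, 35, 40, 51, 59, 68, 74, 81, 87, 107, 116, 119, 125, 127, 129, 140, 145, 151, 158, 161, 170, 179]

Fragments:
  0→13: 13 bp
  13→25: 12 bp
  25→35: 10 bp
  35→40: 5 bp
  40→51: 11 bp
  51→59: 8 bp
  59→68: 9 bp
  68→74: 6 bp
  74→81: 7 bp
  81→87: 6 bp
  87→107: 20 bp
  107→116: 9 bp
  116→119: 3 bp
  119→125: 6 bp
  125→127: 2 bp
  127→129: 2 bp
  129→140: 11 bp
  140→145: 5 bp
  145→151: 6 bp
  151→158: 7 bp
  158→161: 3 bp
  161→170: 9 bp
  170→179: 9 bp
  179→0 (wrap): 185-179+0 = 6 bp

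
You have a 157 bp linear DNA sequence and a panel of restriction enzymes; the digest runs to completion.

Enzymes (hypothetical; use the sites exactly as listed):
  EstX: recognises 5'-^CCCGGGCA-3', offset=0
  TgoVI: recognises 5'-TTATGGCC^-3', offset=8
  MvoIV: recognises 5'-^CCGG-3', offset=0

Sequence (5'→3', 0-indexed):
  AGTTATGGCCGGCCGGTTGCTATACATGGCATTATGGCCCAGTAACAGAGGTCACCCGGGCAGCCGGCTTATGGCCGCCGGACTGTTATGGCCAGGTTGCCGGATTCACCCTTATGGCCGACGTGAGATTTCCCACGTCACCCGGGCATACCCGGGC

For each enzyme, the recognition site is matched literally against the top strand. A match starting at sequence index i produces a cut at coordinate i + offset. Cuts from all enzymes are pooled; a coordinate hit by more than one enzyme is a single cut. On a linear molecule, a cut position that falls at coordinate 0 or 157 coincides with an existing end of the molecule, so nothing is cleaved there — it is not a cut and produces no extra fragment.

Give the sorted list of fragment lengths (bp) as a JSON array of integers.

Scan for sites:
  EstX (CCCGGGCA, off=0): starts [54, 140] → cuts [54, 140]
  TgoVI (TTATGGCC, off=8): starts [2, 31, 68, 85, 111] → cuts [10, 39, 76, 93, 119]
  MvoIV (CCGG, off=0): starts [8, 12, 55, 63, 77, 99, 141, 151] → cuts [8, 12, 55, 63, 77, 99, 141, 151]

Pooled cuts: [8, 10, 12, 39, 54, 55, 63, 76, 77, 93, 99, 119, 140, 141, 151]

Fragment lengths:
  [0,8): 8 bp
  [8,10): 2 bp
  [10,12): 2 bp
  [12,39): 27 bp
  [39,54): 15 bp
  [54,55): 1 bp
  [55,63): 8 bp
  [63,76): 13 bp
  [76,77): 1 bp
  [77,93): 16 bp
  [93,99): 6 bp
  [99,119): 20 bp
  [119,140): 21 bp
  [140,141): 1 bp
  [141,151): 10 bp
  [151,157): 6 bp

[1,1,1,2,2,6,6,8,8,10,13,15,16,20,21,27]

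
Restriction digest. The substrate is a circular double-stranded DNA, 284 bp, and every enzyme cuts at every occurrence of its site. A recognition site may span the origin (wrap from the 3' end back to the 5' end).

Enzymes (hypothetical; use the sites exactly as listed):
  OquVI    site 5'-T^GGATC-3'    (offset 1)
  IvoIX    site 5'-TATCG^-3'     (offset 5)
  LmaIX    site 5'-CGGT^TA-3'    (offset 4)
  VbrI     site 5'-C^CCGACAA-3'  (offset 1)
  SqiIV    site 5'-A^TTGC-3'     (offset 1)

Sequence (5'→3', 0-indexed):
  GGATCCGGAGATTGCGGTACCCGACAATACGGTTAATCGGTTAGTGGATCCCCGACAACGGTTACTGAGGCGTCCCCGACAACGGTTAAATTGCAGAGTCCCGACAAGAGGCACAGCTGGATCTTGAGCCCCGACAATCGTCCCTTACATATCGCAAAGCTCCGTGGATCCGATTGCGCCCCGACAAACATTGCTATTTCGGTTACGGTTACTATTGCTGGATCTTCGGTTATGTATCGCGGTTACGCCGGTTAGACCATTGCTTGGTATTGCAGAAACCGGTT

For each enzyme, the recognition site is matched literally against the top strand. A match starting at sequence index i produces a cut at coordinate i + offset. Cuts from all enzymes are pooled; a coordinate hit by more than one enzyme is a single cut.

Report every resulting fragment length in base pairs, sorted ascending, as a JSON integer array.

[4,4,4,5,5,6,6,7,7,8,8,9,9,9,10,10,10,11,11,11,11,11,12,13,13,13,15,18,24]

Site scan:
  OquVI TGGATC/1: at [44, 117, 164, 218, 283] ⇒ [0, 45, 118, 165, 219]
  IvoIX TATCG/5: at [149, 234] ⇒ [154, 239]
  LmaIX CGGTTA/4: at [29, 37, 58, 82, 199, 205, 226, 239, 248] ⇒ [33, 41, 62, 86, 203, 209, 230, 243, 252]
  VbrI CCCGACAA/1: at [19, 50, 74, 99, 129, 179] ⇒ [20, 51, 75, 100, 130, 180]
  SqiIV ATTGC/1: at [10, 89, 172, 189, 213, 258, 268] ⇒ [11, 90, 173, 190, 214, 259, 269]

All cut coordinates (distinct, sorted): [0, 11, 20, 33, 41, 45, 51, 62, 75, 86, 90, 100, 118, 130, 154, 165, 173, 180, 190, 203, 209, 214, 219, 230, 239, 243, 252, 259, 269]

Fragment lengths:
  0→11: 11 bp
  11→20: 9 bp
  20→33: 13 bp
  33→41: 8 bp
  41→45: 4 bp
  45→51: 6 bp
  51→62: 11 bp
  62→75: 13 bp
  75→86: 11 bp
  86→90: 4 bp
  90→100: 10 bp
  100→118: 18 bp
  118→130: 12 bp
  130→154: 24 bp
  154→165: 11 bp
  165→173: 8 bp
  173→180: 7 bp
  180→190: 10 bp
  190→203: 13 bp
  203→209: 6 bp
  209→214: 5 bp
  214→219: 5 bp
  219→230: 11 bp
  230→239: 9 bp
  239→243: 4 bp
  243→252: 9 bp
  252→259: 7 bp
  259→269: 10 bp
  269→0 (wrap): 284-269+0 = 15 bp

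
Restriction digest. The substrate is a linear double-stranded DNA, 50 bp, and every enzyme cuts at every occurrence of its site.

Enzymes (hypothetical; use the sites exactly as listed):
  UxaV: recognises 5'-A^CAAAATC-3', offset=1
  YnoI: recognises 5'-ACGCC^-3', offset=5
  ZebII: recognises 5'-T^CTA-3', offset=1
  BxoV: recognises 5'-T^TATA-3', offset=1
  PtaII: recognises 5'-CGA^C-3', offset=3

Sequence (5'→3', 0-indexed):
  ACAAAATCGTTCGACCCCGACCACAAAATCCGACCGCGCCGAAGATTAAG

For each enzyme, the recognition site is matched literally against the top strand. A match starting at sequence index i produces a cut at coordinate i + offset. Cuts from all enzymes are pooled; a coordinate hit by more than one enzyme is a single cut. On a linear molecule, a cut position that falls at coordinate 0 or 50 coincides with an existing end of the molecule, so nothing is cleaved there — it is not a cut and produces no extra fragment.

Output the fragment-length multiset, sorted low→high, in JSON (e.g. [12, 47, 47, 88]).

[1,3,6,10,13,17]

Scan for sites:
  UxaV (ACAAAATC, off=1): starts [0, 22] → cuts [1, 23]
  YnoI (ACGCC, off=5): no sites
  ZebII (TCTA, off=1): no sites
  BxoV (TTATA, off=1): no sites
  PtaII (CGAC, off=3): starts [11, 17, 30] → cuts [14, 20, 33]

Pooled cuts: [1, 14, 20, 23, 33]

Fragments:
  [0,1): 1 bp
  [1,14): 13 bp
  [14,20): 6 bp
  [20,23): 3 bp
  [23,33): 10 bp
  [33,50): 17 bp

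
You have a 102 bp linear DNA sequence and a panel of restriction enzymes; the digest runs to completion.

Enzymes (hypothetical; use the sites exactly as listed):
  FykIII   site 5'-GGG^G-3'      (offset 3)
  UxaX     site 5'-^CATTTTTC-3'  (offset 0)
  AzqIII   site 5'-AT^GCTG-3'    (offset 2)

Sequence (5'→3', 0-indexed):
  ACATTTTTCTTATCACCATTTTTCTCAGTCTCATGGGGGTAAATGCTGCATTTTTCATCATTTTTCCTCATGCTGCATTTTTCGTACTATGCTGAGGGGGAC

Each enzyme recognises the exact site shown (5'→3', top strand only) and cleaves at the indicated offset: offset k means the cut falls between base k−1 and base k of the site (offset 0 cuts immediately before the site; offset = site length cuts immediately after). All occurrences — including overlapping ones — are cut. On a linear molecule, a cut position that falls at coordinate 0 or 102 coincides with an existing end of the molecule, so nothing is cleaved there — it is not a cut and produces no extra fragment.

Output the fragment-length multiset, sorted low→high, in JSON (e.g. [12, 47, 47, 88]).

Site scan:
  FykIII (GGGG, off=3): starts [34, 35, 95, 96] → cuts [37, 38, 98, 99]
  UxaX (CATTTTTC, off=0): starts [1, 16, 48, 58, 75] → cuts [1, 16, 48, 58, 75]
  AzqIII (ATGCTG, off=2): starts [42, 69, 88] → cuts [44, 71, 90]

All cut coordinates (distinct, sorted): [1, 16, 37, 38, 44, 48, 58, 71, 75, 90, 98, 99]

Fragment lengths:
  [0,1): 1 bp
  [1,16): 15 bp
  [16,37): 21 bp
  [37,38): 1 bp
  [38,44): 6 bp
  [44,48): 4 bp
  [48,58): 10 bp
  [58,71): 13 bp
  [71,75): 4 bp
  [75,90): 15 bp
  [90,98): 8 bp
  [98,99): 1 bp
  [99,102): 3 bp

[1,1,1,3,4,4,6,8,10,13,15,15,21]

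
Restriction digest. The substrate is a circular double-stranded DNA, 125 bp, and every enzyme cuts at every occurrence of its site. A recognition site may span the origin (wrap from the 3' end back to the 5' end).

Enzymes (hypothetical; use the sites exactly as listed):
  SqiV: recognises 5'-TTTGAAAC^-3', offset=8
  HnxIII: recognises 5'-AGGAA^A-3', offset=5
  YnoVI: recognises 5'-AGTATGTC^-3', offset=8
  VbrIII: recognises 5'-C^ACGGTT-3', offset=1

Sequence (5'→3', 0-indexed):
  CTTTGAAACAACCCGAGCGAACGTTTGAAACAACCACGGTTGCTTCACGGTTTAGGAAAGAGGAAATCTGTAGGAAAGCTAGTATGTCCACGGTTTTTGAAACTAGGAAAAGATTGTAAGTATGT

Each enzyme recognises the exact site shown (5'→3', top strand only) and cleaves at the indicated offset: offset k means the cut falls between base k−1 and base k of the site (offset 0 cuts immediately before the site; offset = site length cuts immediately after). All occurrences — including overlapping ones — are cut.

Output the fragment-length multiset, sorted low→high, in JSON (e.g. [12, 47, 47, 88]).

[1,4,6,7,8,11,11,12,12,14,17,22]

Scan for sites:
  SqiV (TTTGAAAC, off=8): starts [1, 23, 95] → cuts [9, 31, 103]
  HnxIII (AGGAAA, off=5): starts [53, 60, 71, 104] → cuts [58, 65, 76, 109]
  YnoVI (AGTATGTC, off=8): starts [80, 118] → cuts [1, 88]
  VbrIII (CACGGTT, off=1): starts [34, 45, 88] → cuts [35, 46, 89]

Pooled cuts: [1, 9, 31, 35, 46, 58, 65, 76, 88, 89, 103, 109]

Fragment lengths:
  1→9: 8 bp
  9→31: 22 bp
  31→35: 4 bp
  35→46: 11 bp
  46→58: 12 bp
  58→65: 7 bp
  65→76: 11 bp
  76→88: 12 bp
  88→89: 1 bp
  89→103: 14 bp
  103→109: 6 bp
  109→1 (wrap): 125-109+1 = 17 bp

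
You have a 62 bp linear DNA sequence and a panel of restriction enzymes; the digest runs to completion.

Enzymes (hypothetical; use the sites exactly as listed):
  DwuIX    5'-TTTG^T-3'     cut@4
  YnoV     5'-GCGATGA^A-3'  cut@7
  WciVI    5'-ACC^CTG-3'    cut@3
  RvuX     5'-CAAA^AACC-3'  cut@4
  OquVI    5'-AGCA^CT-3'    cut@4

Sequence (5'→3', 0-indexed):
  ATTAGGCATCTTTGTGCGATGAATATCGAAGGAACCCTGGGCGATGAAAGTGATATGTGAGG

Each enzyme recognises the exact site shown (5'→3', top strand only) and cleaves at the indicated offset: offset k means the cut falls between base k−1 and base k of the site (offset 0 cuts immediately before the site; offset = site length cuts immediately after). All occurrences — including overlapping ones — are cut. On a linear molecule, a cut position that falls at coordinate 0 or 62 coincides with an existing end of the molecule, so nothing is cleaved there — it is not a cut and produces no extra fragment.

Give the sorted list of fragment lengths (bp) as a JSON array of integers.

[8,11,14,14,15]

Per-enzyme occurrences:
  DwuIX (TTTGT, off=4): starts [10] → cuts [14]
  YnoV (GCGATGAA, off=7): starts [15, 40] → cuts [22, 47]
  WciVI (ACCCTG, off=3): starts [33] → cuts [36]
  RvuX (CAAAAACC, off=4): no sites
  OquVI (AGCACT, off=4): no sites

Pooled cuts: [14, 22, 36, 47]

Fragments:
  [0,14): 14 bp
  [14,22): 8 bp
  [22,36): 14 bp
  [36,47): 11 bp
  [47,62): 15 bp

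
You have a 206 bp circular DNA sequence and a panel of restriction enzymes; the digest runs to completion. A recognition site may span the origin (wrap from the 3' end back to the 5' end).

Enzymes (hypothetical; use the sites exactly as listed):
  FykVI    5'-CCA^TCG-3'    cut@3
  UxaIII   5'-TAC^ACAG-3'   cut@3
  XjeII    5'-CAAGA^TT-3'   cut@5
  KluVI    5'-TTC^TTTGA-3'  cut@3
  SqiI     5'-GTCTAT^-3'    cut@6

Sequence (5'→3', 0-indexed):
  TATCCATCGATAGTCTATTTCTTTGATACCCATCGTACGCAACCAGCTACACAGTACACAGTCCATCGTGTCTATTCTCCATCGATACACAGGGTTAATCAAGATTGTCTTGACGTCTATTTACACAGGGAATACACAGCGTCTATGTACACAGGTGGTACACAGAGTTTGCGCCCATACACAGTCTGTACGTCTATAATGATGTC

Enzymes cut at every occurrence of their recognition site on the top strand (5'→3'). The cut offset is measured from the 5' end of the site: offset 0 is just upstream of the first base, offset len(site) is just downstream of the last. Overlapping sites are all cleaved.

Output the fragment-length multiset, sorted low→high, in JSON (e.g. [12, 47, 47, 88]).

[3,3,4,4,6,7,7,8,10,11,11,11,11,12,12,16,16,17,18,19]

Per-enzyme occurrences:
  FykVI CCATCG/3: at [3, 29, 62, 78] ⇒ [6, 32, 65, 81]
  UxaIII TACACAG/3: at [47, 54, 85, 121, 132, 147, 158, 177] ⇒ [50, 57, 88, 124, 135, 150, 161, 180]
  XjeII CAAGATT/5: at [99] ⇒ [104]
  KluVI TTCTTTGA/3: at [18] ⇒ [21]
  SqiI GTCTAT/6: at [12, 69, 114, 140, 191, 203] ⇒ [3, 18, 75, 120, 146, 197]

All cut coordinates (distinct, sorted): [3, 6, 18, 21, 32, 50, 57, 65, 75, 81, 88, 104, 120, 124, 135, 146, 150, 161, 180, 197]

Fragment lengths:
  3→6: 3 bp
  6→18: 12 bp
  18→21: 3 bp
  21→32: 11 bp
  32→50: 18 bp
  50→57: 7 bp
  57→65: 8 bp
  65→75: 10 bp
  75→81: 6 bp
  81→88: 7 bp
  88→104: 16 bp
  104→120: 16 bp
  120→124: 4 bp
  124→135: 11 bp
  135→146: 11 bp
  146→150: 4 bp
  150→161: 11 bp
  161→180: 19 bp
  180→197: 17 bp
  197→3 (wrap): 206-197+3 = 12 bp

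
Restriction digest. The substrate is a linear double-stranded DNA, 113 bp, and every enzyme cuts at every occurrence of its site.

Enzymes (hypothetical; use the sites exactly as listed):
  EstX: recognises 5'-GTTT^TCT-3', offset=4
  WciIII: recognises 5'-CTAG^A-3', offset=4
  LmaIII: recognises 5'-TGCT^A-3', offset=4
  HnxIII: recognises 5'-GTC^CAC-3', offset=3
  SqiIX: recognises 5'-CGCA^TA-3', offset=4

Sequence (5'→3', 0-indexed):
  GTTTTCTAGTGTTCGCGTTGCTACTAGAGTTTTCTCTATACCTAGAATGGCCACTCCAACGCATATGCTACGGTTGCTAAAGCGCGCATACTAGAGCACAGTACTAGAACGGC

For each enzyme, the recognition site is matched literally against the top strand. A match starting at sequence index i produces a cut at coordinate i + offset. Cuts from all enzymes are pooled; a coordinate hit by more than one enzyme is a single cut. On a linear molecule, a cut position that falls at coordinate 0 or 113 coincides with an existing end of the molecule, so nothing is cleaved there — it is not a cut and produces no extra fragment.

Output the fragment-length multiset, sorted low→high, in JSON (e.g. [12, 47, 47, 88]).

Site scan:
  EstX (GTTTTCT, off=4): starts [0, 28] → cuts [4, 32]
  WciIII (CTAGA, off=4): starts [23, 41, 90, 103] → cuts [27, 45, 94, 107]
  LmaIII (TGCTA, off=4): starts [18, 65, 74] → cuts [22, 69, 78]
  HnxIII (GTCCAC, off=3): no sites
  SqiIX (CGCATA, off=4): starts [59, 84] → cuts [63, 88]

All cut coordinates (distinct, sorted): [4, 22, 27, 32, 45, 63, 69, 78, 88, 94, 107]

Fragments:
  [0,4): 4 bp
  [4,22): 18 bp
  [22,27): 5 bp
  [27,32): 5 bp
  [32,45): 13 bp
  [45,63): 18 bp
  [63,69): 6 bp
  [69,78): 9 bp
  [78,88): 10 bp
  [88,94): 6 bp
  [94,107): 13 bp
  [107,113): 6 bp

[4,5,5,6,6,6,9,10,13,13,18,18]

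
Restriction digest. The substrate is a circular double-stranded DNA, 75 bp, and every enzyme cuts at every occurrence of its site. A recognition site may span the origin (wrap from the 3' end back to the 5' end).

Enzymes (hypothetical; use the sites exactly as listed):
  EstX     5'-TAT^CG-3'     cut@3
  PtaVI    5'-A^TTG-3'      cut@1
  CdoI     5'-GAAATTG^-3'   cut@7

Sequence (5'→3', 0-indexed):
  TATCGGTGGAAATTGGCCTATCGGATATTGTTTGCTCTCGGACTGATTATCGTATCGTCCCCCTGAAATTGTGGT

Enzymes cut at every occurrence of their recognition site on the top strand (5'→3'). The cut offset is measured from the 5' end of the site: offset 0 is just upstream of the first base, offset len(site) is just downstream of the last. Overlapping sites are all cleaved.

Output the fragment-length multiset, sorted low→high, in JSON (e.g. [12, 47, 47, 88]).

Scan for sites:
  EstX (TATCG, off=3): starts [0, 18, 47, 52] → cuts [3, 21, 50, 55]
  PtaVI (ATTG, off=1): starts [11, 26, 67] → cuts [12, 27, 68]
  CdoI (GAAATTG, off=7): starts [8, 64] → cuts [15, 71]

Pooled cuts: [3, 12, 15, 21, 27, 50, 55, 68, 71]

Fragment lengths:
  3→12: 9 bp
  12→15: 3 bp
  15→21: 6 bp
  21→27: 6 bp
  27→50: 23 bp
  50→55: 5 bp
  55→68: 13 bp
  68→71: 3 bp
  71→3 (wrap): 75-71+3 = 7 bp

[3,3,5,6,6,7,9,13,23]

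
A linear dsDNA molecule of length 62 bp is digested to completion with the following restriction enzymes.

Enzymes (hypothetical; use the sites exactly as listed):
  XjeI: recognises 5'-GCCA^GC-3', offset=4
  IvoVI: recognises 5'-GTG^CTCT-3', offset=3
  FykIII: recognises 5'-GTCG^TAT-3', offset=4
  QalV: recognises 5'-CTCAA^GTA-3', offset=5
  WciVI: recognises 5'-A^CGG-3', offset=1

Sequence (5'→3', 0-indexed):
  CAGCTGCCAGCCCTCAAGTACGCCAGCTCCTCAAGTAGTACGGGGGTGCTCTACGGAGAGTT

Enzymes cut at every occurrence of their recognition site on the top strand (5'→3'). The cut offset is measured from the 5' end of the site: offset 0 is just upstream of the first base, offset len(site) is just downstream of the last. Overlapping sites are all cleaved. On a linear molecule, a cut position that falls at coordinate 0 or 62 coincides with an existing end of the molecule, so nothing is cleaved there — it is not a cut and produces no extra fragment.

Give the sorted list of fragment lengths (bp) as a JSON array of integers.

[5,6,8,8,8,9,9,9]

Site scan:
  XjeI (GCCAGC, off=4): starts [5, 21] → cuts [9, 25]
  IvoVI (GTGCTCT, off=3): starts [45] → cuts [48]
  FykIII (GTCGTAT, off=4): no sites
  QalV (CTCAAGTA, off=5): starts [12, 29] → cuts [17, 34]
  WciVI (ACGG, off=1): starts [39, 52] → cuts [40, 53]

All cut coordinates (distinct, sorted): [9, 17, 25, 34, 40, 48, 53]

Fragments:
  [0,9): 9 bp
  [9,17): 8 bp
  [17,25): 8 bp
  [25,34): 9 bp
  [34,40): 6 bp
  [40,48): 8 bp
  [48,53): 5 bp
  [53,62): 9 bp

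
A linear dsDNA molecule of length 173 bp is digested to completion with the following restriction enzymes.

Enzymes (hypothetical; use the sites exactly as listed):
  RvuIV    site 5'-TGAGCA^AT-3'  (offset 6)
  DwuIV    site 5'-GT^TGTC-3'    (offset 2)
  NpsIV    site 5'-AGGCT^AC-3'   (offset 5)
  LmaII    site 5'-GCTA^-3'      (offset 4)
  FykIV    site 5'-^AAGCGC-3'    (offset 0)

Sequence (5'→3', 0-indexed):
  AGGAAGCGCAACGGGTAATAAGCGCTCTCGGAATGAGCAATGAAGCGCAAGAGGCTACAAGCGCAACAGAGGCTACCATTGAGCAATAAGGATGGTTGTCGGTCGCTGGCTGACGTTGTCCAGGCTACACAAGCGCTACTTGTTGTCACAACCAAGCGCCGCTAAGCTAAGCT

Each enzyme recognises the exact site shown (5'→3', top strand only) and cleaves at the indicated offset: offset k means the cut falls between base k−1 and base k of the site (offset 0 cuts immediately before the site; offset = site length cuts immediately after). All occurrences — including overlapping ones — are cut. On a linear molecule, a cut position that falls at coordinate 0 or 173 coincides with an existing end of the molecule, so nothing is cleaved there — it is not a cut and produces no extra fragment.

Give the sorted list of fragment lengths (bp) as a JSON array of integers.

Scan for sites:
  RvuIV (TGAGCAAT, off=6): starts [33, 79] → cuts [39, 85]
  DwuIV (GTTGTC, off=2): starts [94, 114, 141] → cuts [96, 116, 143]
  NpsIV (AGGCTAC, off=5): starts [51, 69, 121] → cuts [56, 74, 126]
  LmaII (GCTA, off=4): starts [53, 71, 123, 134, 160, 165] → cuts [57, 75, 127, 138, 164, 169]
  FykIV (AAGCGC, off=0): starts [3, 19, 42, 58, 130, 153] → cuts [3, 19, 42, 58, 130, 153]

Pooled cuts: [3, 19, 39, 42, 56, 57, 58, 74, 75, 85, 96, 116, 126, 127, 130, 138, 143, 153, 164, 169]

Fragments:
  [0,3): 3 bp
  [3,19): 16 bp
  [19,39): 20 bp
  [39,42): 3 bp
  [42,56): 14 bp
  [56,57): 1 bp
  [57,58): 1 bp
  [58,74): 16 bp
  [74,75): 1 bp
  [75,85): 10 bp
  [85,96): 11 bp
  [96,116): 20 bp
  [116,126): 10 bp
  [126,127): 1 bp
  [127,130): 3 bp
  [130,138): 8 bp
  [138,143): 5 bp
  [143,153): 10 bp
  [153,164): 11 bp
  [164,169): 5 bp
  [169,173): 4 bp

[1,1,1,1,3,3,3,4,5,5,8,10,10,10,11,11,14,16,16,20,20]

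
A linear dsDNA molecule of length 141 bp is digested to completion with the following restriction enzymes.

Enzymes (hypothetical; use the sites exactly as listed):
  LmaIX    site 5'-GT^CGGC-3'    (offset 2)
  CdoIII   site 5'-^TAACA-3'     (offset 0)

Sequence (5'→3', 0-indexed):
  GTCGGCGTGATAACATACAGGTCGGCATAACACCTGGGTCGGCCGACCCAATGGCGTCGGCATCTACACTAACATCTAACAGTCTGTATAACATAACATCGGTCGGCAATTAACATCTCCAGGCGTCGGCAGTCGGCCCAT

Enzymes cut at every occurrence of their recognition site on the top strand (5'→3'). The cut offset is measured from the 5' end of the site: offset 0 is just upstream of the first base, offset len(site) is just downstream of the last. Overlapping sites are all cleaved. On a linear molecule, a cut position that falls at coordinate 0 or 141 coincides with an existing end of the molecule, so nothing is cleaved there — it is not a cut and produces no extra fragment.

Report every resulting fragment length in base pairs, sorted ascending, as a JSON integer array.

[2,5,5,7,7,7,8,8,10,12,12,12,12,16,18]

Scan for sites:
  LmaIX (GTCGGC, off=2): starts [0, 20, 37, 55, 101, 124, 131] → cuts [2, 22, 39, 57, 103, 126, 133]
  CdoIII (TAACA, off=0): starts [10, 27, 69, 76, 88, 93, 110] → cuts [10, 27, 69, 76, 88, 93, 110]

All cut coordinates (distinct, sorted): [2, 10, 22, 27, 39, 57, 69, 76, 88, 93, 103, 110, 126, 133]

Fragment lengths:
  [0,2): 2 bp
  [2,10): 8 bp
  [10,22): 12 bp
  [22,27): 5 bp
  [27,39): 12 bp
  [39,57): 18 bp
  [57,69): 12 bp
  [69,76): 7 bp
  [76,88): 12 bp
  [88,93): 5 bp
  [93,103): 10 bp
  [103,110): 7 bp
  [110,126): 16 bp
  [126,133): 7 bp
  [133,141): 8 bp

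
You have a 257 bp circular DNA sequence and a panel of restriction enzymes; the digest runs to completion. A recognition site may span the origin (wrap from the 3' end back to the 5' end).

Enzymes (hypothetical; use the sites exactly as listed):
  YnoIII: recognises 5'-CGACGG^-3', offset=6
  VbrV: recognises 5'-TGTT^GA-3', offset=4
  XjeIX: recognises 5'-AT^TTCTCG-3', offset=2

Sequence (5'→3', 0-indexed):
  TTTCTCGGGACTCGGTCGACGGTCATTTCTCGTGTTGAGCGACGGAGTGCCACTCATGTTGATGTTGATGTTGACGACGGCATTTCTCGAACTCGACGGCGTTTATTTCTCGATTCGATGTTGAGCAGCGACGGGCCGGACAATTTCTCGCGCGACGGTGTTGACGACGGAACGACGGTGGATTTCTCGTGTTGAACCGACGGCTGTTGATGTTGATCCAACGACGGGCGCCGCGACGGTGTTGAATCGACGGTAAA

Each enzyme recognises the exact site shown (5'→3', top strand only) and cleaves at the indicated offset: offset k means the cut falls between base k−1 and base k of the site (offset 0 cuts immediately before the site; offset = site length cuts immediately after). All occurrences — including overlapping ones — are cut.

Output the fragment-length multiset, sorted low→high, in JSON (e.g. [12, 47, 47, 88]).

Site scan:
  YnoIII (CGACGG, off=6): starts [16, 39, 74, 93, 128, 152, 164, 172, 197, 221, 233, 247] → cuts [22, 45, 80, 99, 134, 158, 170, 178, 203, 227, 239, 253]
  VbrV (TGTTGA, off=4): starts [32, 56, 62, 68, 118, 158, 189, 204, 210, 239] → cuts [36, 60, 66, 72, 122, 162, 193, 208, 214, 243]
  XjeIX (ATTTCTCG, off=2): starts [24, 81, 104, 142, 181, 256] → cuts [1, 26, 83, 106, 144, 183]

All cut coordinates (distinct, sorted): [1, 22, 26, 36, 45, 60, 66, 72, 80, 83, 99, 106, 122, 134, 144, 158, 162, 170, 178, 183, 193, 203, 208, 214, 227, 239, 243, 253]

Fragment lengths:
  1→22: 21 bp
  22→26: 4 bp
  26→36: 10 bp
  36→45: 9 bp
  45→60: 15 bp
  60→66: 6 bp
  66→72: 6 bp
  72→80: 8 bp
  80→83: 3 bp
  83→99: 16 bp
  99→106: 7 bp
  106→122: 16 bp
  122→134: 12 bp
  134→144: 10 bp
  144→158: 14 bp
  158→162: 4 bp
  162→170: 8 bp
  170→178: 8 bp
  178→183: 5 bp
  183→193: 10 bp
  193→203: 10 bp
  203→208: 5 bp
  208→214: 6 bp
  214→227: 13 bp
  227→239: 12 bp
  239→243: 4 bp
  243→253: 10 bp
  253→1 (wrap): 257-253+1 = 5 bp

[3,4,4,4,5,5,5,6,6,6,7,8,8,8,9,10,10,10,10,10,12,12,13,14,15,16,16,21]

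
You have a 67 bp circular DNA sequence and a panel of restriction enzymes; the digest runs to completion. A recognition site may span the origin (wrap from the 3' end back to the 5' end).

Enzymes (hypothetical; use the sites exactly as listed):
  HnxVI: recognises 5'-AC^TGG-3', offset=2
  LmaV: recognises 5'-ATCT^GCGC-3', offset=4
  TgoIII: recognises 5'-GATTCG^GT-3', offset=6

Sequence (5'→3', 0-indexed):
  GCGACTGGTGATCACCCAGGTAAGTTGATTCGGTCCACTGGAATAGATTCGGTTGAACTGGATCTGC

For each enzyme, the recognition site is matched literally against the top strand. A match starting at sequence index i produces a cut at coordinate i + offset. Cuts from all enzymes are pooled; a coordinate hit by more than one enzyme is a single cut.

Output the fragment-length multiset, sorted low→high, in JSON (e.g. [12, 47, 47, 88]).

Site scan:
  HnxVI (ACTGG, off=2): starts [3, 36, 56] → cuts [5, 38, 58]
  LmaV (ATCTGCGC, off=4): starts [61] → cuts [65]
  TgoIII (GATTCGGT, off=6): starts [26, 45] → cuts [32, 51]

Pooled cuts: [5, 32, 38, 51, 58, 65]

Fragment lengths:
  5→32: 27 bp
  32→38: 6 bp
  38→51: 13 bp
  51→58: 7 bp
  58→65: 7 bp
  65→5 (wrap): 67-65+5 = 7 bp

[6,7,7,7,13,27]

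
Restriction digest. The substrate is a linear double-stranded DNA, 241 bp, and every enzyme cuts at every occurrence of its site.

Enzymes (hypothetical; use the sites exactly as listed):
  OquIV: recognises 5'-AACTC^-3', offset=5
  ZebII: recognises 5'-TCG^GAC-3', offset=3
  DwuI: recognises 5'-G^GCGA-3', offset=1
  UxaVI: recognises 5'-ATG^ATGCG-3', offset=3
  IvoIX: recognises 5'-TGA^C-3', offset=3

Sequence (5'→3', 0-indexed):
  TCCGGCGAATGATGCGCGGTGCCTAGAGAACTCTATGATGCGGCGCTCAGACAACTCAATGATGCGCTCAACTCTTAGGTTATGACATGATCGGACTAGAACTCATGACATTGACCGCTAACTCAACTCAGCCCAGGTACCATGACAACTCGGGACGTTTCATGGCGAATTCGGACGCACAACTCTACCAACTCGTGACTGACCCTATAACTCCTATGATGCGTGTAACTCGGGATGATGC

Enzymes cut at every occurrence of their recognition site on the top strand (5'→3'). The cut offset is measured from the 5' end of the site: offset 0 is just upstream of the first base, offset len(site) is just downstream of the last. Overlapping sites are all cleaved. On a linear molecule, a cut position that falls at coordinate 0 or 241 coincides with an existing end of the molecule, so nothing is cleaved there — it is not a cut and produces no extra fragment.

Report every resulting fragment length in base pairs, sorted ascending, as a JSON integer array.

[4,4,4,4,4,4,5,5,6,6,7,8,9,9,10,10,11,11,11,12,13,13,13,16,20,22]

Scan for sites:
  OquIV AACTC/5: at [28, 52, 69, 99, 119, 124, 146, 180, 189, 208, 226] ⇒ [33, 57, 74, 104, 124, 129, 151, 185, 194, 213, 231]
  ZebII TCGGAC/3: at [90, 170] ⇒ [93, 173]
  DwuI GGCGA/1: at [3, 163] ⇒ [4, 164]
  UxaVI ATGATGCG/3: at [8, 34, 58, 215] ⇒ [11, 37, 61, 218]
  IvoIX TGAC/3: at [82, 105, 111, 142, 195, 199] ⇒ [85, 108, 114, 145, 198, 202]

All cut coordinates (distinct, sorted): [4, 11, 33, 37, 57, 61, 74, 85, 93, 104, 108, 114, 124, 129, 145, 151, 164, 173, 185, 194, 198, 202, 213, 218, 231]

Fragments:
  [0,4): 4 bp
  [4,11): 7 bp
  [11,33): 22 bp
  [33,37): 4 bp
  [37,57): 20 bp
  [57,61): 4 bp
  [61,74): 13 bp
  [74,85): 11 bp
  [85,93): 8 bp
  [93,104): 11 bp
  [104,108): 4 bp
  [108,114): 6 bp
  [114,124): 10 bp
  [124,129): 5 bp
  [129,145): 16 bp
  [145,151): 6 bp
  [151,164): 13 bp
  [164,173): 9 bp
  [173,185): 12 bp
  [185,194): 9 bp
  [194,198): 4 bp
  [198,202): 4 bp
  [202,213): 11 bp
  [213,218): 5 bp
  [218,231): 13 bp
  [231,241): 10 bp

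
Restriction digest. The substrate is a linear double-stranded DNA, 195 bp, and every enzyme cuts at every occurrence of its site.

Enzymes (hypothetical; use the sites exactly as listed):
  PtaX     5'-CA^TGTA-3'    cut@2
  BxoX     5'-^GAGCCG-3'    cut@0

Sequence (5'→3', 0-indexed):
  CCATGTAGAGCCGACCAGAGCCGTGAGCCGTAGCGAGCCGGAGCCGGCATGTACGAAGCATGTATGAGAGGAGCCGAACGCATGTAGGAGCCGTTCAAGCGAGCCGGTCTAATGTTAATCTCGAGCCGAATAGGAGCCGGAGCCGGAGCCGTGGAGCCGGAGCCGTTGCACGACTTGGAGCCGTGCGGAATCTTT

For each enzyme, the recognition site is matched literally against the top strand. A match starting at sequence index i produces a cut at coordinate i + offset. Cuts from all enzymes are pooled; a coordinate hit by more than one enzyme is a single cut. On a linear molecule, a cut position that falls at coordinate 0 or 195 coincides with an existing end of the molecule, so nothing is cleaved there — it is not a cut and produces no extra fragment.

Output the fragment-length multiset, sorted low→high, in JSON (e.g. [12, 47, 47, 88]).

Per-enzyme occurrences:
  PtaX (CATGTA, off=2): starts [1, 47, 58, 80] → cuts [3, 49, 60, 82]
  BxoX (GAGCCG, off=0): starts [7, 17, 24, 34, 40, 70, 87, 100, 122, 133, 139, 145, 153, 159, 177] → cuts [7, 17, 24, 34, 40, 70, 87, 100, 122, 133, 139, 145, 153, 159, 177]

Pooled cuts: [3, 7, 17, 24, 34, 40, 49, 60, 70, 82, 87, 100, 122, 133, 139, 145, 153, 159, 177]

Fragment lengths:
  [0,3): 3 bp
  [3,7): 4 bp
  [7,17): 10 bp
  [17,24): 7 bp
  [24,34): 10 bp
  [34,40): 6 bp
  [40,49): 9 bp
  [49,60): 11 bp
  [60,70): 10 bp
  [70,82): 12 bp
  [82,87): 5 bp
  [87,100): 13 bp
  [100,122): 22 bp
  [122,133): 11 bp
  [133,139): 6 bp
  [139,145): 6 bp
  [145,153): 8 bp
  [153,159): 6 bp
  [159,177): 18 bp
  [177,195): 18 bp

[3,4,5,6,6,6,6,7,8,9,10,10,10,11,11,12,13,18,18,22]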